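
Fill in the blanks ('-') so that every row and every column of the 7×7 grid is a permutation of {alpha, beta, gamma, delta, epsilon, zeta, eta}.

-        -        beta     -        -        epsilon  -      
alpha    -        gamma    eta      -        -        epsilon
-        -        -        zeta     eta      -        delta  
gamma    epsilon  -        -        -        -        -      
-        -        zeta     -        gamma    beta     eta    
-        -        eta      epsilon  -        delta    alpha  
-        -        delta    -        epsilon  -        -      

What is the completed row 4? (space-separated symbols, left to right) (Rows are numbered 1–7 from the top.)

gamma epsilon alpha delta zeta eta beta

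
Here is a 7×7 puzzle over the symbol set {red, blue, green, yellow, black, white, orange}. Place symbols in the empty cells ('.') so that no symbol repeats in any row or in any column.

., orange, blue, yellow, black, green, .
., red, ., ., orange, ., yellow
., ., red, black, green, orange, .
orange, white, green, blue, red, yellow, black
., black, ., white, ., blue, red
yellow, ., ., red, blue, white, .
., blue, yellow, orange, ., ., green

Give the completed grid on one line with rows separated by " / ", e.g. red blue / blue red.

red orange blue yellow black green white / blue red white green orange black yellow / white yellow red black green orange blue / orange white green blue red yellow black / green black orange white yellow blue red / yellow green black red blue white orange / black blue yellow orange white red green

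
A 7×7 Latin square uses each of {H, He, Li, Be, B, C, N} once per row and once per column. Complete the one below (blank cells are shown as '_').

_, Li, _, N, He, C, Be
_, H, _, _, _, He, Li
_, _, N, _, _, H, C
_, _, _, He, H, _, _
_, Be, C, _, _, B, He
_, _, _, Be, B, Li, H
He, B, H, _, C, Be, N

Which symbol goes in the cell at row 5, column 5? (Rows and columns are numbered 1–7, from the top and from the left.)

Li

row 1 has {He,Li,Be,C,N}; column 3 has {H,C,N} — only B is left for (r1,c3).
row 2 has {H,He,Li}; column 3 has {H,B,C,N} — only Be is left for (r2,c3).
row 2 has {H,He,Li,Be}; column 5 has {H,He,B,C} — only N is left for (r2,c5).
row 3 has {H,C,N}; column 2 has {H,Li,Be,B} — only He is left for (r3,c2).
row 4 has {H,He}; column 3 has {H,Be,B,C,N} — only Li is left for (r4,c3).
row 4 has {H,He,Li}; column 6 has {H,He,Li,Be,B,C} — only N is left for (r4,c6).
row 4 has {H,He,Li,N}; column 7 has {H,He,Li,Be,C,N} — only B is left for (r4,c7).
row 5 has {He,Be,B,C}; column 5 has {H,He,B,C,N} — only Li is left for (r5,c5).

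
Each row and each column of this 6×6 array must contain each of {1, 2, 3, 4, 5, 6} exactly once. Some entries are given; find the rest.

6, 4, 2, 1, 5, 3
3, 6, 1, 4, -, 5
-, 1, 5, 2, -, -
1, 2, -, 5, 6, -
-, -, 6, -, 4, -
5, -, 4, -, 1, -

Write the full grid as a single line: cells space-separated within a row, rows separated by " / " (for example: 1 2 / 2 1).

row 2 has {1,3,4,5,6}; column 5 has {1,4,5,6} — only 2 is left for (r2,c5).
row 3 has {1,2,5}; column 1 has {1,3,5,6} — only 4 is left for (r3,c1).
row 3 has {1,2,4,5}; column 5 has {1,2,4,5,6} — only 3 is left for (r3,c5).
row 3 has {1,2,3,4,5}; column 6 has {3,5} — only 6 is left for (r3,c6).
row 4 has {1,2,5,6}; column 3 has {1,2,4,5,6} — only 3 is left for (r4,c3).
row 4 has {1,2,3,5,6}; column 6 has {3,5,6} — only 4 is left for (r4,c6).
row 5 has {4,6}; column 1 has {1,3,4,5,6} — only 2 is left for (r5,c1).
row 5 has {2,4,6}; column 4 has {1,2,4,5} — only 3 is left for (r5,c4).
row 5 has {2,3,4,6}; column 6 has {3,4,5,6} — only 1 is left for (r5,c6).
row 6 has {1,4,5}; column 2 has {1,2,4,6} — only 3 is left for (r6,c2).
row 6 has {1,3,4,5}; column 4 has {1,2,3,4,5} — only 6 is left for (r6,c4).
row 6 has {1,3,4,5,6}; column 6 has {1,3,4,5,6} — only 2 is left for (r6,c6).
row 5 has {1,2,3,4,6}; column 2 has {1,2,3,4,6} — only 5 is left for (r5,c2).

6 4 2 1 5 3 / 3 6 1 4 2 5 / 4 1 5 2 3 6 / 1 2 3 5 6 4 / 2 5 6 3 4 1 / 5 3 4 6 1 2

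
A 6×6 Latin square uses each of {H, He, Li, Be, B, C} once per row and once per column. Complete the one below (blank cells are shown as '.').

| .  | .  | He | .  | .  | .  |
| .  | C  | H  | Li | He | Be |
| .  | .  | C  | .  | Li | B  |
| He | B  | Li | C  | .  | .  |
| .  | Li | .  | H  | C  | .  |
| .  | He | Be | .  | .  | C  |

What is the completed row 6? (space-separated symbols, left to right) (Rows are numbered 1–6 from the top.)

Li He Be B H C

Cell (r2,c1): row 2 has {H,He,Li,Be,C}; column 1 has {He} → B.
Cell (r4,c6): row 4 has {He,Li,B,C}; column 6 has {Be,B,C} → H.
Cell (r5,c1): row 5 has {H,Li,C}; column 1 has {He,B} → Be.
Cell (r5,c3): row 5 has {H,Li,Be,C}; column 3 has {H,He,Li,Be,C} → B.
Cell (r5,c6): row 5 has {H,Li,Be,B,C}; column 6 has {H,Be,B,C} → He.
Cell (r6,c4): row 6 has {He,Be,C}; column 4 has {H,Li,C} → B.
Cell (r6,c5): row 6 has {He,Be,B,C}; column 5 has {He,Li,C} → H.
Cell (r1,c4): row 1 has {He}; column 4 has {H,Li,B,C} → Be.
Cell (r1,c5): row 1 has {He,Be}; column 5 has {H,He,Li,C} → B.
Cell (r1,c6): row 1 has {He,Be,B}; column 6 has {H,He,Be,B,C} → Li.
Cell (r3,c1): row 3 has {Li,B,C}; column 1 has {He,Be,B} → H.
Cell (r3,c2): row 3 has {H,Li,B,C}; column 2 has {He,Li,B,C} → Be.
Cell (r3,c4): row 3 has {H,Li,Be,B,C}; column 4 has {H,Li,Be,B,C} → He.
Cell (r4,c5): row 4 has {H,He,Li,B,C}; column 5 has {H,He,Li,B,C} → Be.
Cell (r6,c1): row 6 has {H,He,Be,B,C}; column 1 has {H,He,Be,B} → Li.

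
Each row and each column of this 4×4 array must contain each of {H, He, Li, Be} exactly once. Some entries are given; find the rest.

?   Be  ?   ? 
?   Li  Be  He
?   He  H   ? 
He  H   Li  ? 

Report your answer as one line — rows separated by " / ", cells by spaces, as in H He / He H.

Li Be He H / H Li Be He / Be He H Li / He H Li Be

(r1,c3) = He
(r2,c1) = H
(r4,c4) = Be
(r1,c1) = Li
(r1,c4) = H
(r3,c1) = Be
(r3,c4) = Li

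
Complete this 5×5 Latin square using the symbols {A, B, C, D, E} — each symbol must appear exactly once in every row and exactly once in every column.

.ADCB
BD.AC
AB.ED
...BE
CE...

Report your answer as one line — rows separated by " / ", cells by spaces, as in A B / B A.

E A D C B / B D E A C / A B C E D / D C A B E / C E B D A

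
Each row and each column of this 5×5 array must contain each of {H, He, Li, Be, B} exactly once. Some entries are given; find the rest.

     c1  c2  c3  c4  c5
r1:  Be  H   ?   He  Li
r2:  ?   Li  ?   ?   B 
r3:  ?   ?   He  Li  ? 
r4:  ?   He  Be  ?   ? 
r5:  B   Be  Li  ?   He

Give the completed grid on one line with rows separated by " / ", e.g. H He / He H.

Be H B He Li / He Li H Be B / H B He Li Be / Li He Be B H / B Be Li H He

Cell (r1,c3): row 1 has {H,He,Li,Be}; column 3 has {He,Li,Be} → B.
Cell (r2,c3): row 2 has {Li,B}; column 3 has {He,Li,Be,B} → H.
Cell (r2,c4): row 2 has {H,Li,B}; column 4 has {He,Li} → Be.
Cell (r3,c1): row 3 has {He,Li}; column 1 has {Be,B} → H.
Cell (r3,c2): row 3 has {H,He,Li}; column 2 has {H,He,Li,Be} → B.
Cell (r3,c5): row 3 has {H,He,Li,B}; column 5 has {He,Li,B} → Be.
Cell (r4,c1): row 4 has {He,Be}; column 1 has {H,Be,B} → Li.
Cell (r4,c5): row 4 has {He,Li,Be}; column 5 has {He,Li,Be,B} → H.
Cell (r5,c4): row 5 has {He,Li,Be,B}; column 4 has {He,Li,Be} → H.
Cell (r2,c1): row 2 has {H,Li,Be,B}; column 1 has {H,Li,Be,B} → He.
Cell (r4,c4): row 4 has {H,He,Li,Be}; column 4 has {H,He,Li,Be} → B.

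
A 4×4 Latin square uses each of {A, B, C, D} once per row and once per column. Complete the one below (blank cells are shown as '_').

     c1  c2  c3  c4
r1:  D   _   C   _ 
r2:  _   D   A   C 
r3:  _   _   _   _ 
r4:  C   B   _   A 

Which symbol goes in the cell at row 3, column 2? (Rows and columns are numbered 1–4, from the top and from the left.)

C

At row 1, column 2: row 1 has {C,D}; column 2 has {B,D}; that leaves A.
At row 1, column 4: row 1 has {A,C,D}; column 4 has {A,C}; that leaves B.
At row 2, column 1: row 2 has {A,C,D}; column 1 has {C,D}; that leaves B.
At row 3, column 1: row 3 is empty so far; column 1 has {B,C,D}; that leaves A.
At row 3, column 2: row 3 has {A}; column 2 has {A,B,D}; that leaves C.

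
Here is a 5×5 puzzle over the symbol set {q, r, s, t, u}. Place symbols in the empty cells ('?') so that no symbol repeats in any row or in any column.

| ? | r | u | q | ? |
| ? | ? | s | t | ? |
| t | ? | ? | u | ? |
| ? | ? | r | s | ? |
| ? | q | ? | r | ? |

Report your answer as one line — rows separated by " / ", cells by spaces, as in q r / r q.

s r u q t / r u s t q / t s q u r / q t r s u / u q t r s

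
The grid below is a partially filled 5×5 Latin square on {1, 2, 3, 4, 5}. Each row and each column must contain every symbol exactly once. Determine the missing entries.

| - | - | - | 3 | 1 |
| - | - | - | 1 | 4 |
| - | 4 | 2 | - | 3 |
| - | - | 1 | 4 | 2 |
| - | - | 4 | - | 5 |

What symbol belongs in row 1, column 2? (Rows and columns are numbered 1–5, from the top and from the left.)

2

(r1,c3): row 1 has {1,3}; column 3 has {1,2,4}, so it must be 5.
(r2,c3): row 2 has {1,4}; column 3 has {1,2,4,5}, so it must be 3.
(r3,c4): row 3 has {2,3,4}; column 4 has {1,3,4}, so it must be 5.
(r5,c4): row 5 has {4,5}; column 4 has {1,3,4,5}, so it must be 2.
(r1,c2): row 1 has {1,3,5}; column 2 has {4}, so it must be 2.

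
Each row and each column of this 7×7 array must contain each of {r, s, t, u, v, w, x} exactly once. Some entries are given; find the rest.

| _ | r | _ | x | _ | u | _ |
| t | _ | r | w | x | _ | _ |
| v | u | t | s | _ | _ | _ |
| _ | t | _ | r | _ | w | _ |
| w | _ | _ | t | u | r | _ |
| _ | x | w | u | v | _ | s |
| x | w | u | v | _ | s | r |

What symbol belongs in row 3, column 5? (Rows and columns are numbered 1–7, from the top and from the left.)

(r1,c1) = s
(r1,c3) = v
(r2,c6) = v
(r2,c7) = u
(r3,c6) = x
(r3,c7) = w
(r4,c1) = u
(r4,c5) = s
(r6,c1) = r
(r6,c6) = t
(r7,c5) = t
(r1,c5) = w
(r1,c7) = t
(r2,c2) = s
(r3,c5) = r

r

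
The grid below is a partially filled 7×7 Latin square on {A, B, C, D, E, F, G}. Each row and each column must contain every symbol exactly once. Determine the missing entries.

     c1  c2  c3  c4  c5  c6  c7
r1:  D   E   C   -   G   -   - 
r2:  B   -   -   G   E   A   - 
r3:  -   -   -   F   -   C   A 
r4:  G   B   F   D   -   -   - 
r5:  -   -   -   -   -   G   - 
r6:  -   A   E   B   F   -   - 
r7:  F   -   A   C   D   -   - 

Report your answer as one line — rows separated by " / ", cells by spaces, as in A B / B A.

Cell (r1,c4): row 1 has {C,D,E,G}; column 4 has {B,C,D,F,G} → A.
Cell (r2,c3): row 2 has {A,B,E,G}; column 3 has {A,C,E,F} → D.
Cell (r3,c1): row 3 has {A,C,F}; column 1 has {B,D,F,G} → E.
Cell (r3,c5): row 3 has {A,C,E,F}; column 5 has {D,E,F,G} → B.
Cell (r4,c6): row 4 has {B,D,F,G}; column 6 has {A,C,G} → E.
Cell (r4,c7): row 4 has {B,D,E,F,G}; column 7 has {A} → C.
Cell (r5,c3): row 5 has {G}; column 3 has {A,C,D,E,F} → B.
Cell (r5,c4): row 5 has {B,G}; column 4 has {A,B,C,D,F,G} → E.
Cell (r6,c1): row 6 has {A,B,E,F}; column 1 has {B,D,E,F,G} → C.
Cell (r6,c6): row 6 has {A,B,C,E,F}; column 6 has {A,C,E,G} → D.
Cell (r6,c7): row 6 has {A,B,C,D,E,F}; column 7 has {A,C} → G.
Cell (r7,c2): row 7 has {A,C,D,F}; column 2 has {A,B,E} → G.
Cell (r7,c6): row 7 has {A,C,D,F,G}; column 6 has {A,C,D,E,G} → B.
Cell (r7,c7): row 7 has {A,B,C,D,F,G}; column 7 has {A,C,G} → E.
Cell (r1,c6): row 1 has {A,C,D,E,G}; column 6 has {A,B,C,D,E,G} → F.
Cell (r1,c7): row 1 has {A,C,D,E,F,G}; column 7 has {A,C,E,G} → B.
Cell (r2,c7): row 2 has {A,B,D,E,G}; column 7 has {A,B,C,E,G} → F.
Cell (r3,c2): row 3 has {A,B,C,E,F}; column 2 has {A,B,E,G} → D.
Cell (r3,c3): row 3 has {A,B,C,D,E,F}; column 3 has {A,B,C,D,E,F} → G.
Cell (r4,c5): row 4 has {B,C,D,E,F,G}; column 5 has {B,D,E,F,G} → A.
Cell (r5,c1): row 5 has {B,E,G}; column 1 has {B,C,D,E,F,G} → A.
Cell (r5,c5): row 5 has {A,B,E,G}; column 5 has {A,B,D,E,F,G} → C.
Cell (r5,c7): row 5 has {A,B,C,E,G}; column 7 has {A,B,C,E,F,G} → D.
Cell (r2,c2): row 2 has {A,B,D,E,F,G}; column 2 has {A,B,D,E,G} → C.
Cell (r5,c2): row 5 has {A,B,C,D,E,G}; column 2 has {A,B,C,D,E,G} → F.

D E C A G F B / B C D G E A F / E D G F B C A / G B F D A E C / A F B E C G D / C A E B F D G / F G A C D B E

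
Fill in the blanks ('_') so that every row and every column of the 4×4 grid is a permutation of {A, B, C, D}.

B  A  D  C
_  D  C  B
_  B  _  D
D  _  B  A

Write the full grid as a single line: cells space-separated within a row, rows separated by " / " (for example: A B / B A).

B A D C / A D C B / C B A D / D C B A

(r2,c1): row 2 has {B,C,D}; column 1 has {B,D}, so it must be A.
(r3,c1): row 3 has {B,D}; column 1 has {A,B,D}, so it must be C.
(r3,c3): row 3 has {B,C,D}; column 3 has {B,C,D}, so it must be A.
(r4,c2): row 4 has {A,B,D}; column 2 has {A,B,D}, so it must be C.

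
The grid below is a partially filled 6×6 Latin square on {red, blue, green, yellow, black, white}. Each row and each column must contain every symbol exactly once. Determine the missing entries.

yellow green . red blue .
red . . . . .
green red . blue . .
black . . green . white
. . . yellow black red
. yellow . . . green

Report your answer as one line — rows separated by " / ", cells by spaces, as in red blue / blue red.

yellow green white red blue black / red black yellow white green blue / green red black blue white yellow / black blue red green yellow white / blue white green yellow black red / white yellow blue black red green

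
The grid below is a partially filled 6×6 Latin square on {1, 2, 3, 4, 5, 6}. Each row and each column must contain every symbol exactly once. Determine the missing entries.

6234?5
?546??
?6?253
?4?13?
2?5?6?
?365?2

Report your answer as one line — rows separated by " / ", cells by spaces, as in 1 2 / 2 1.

6 2 3 4 1 5 / 3 5 4 6 2 1 / 4 6 1 2 5 3 / 5 4 2 1 3 6 / 2 1 5 3 6 4 / 1 3 6 5 4 2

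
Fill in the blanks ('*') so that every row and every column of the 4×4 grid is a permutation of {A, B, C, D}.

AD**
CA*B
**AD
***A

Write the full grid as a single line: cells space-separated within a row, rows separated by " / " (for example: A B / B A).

(r1,c4) = C
(r2,c3) = D
(r3,c1) = B
(r3,c2) = C
(r4,c1) = D
(r4,c2) = B
(r4,c3) = C
(r1,c3) = B

A D B C / C A D B / B C A D / D B C A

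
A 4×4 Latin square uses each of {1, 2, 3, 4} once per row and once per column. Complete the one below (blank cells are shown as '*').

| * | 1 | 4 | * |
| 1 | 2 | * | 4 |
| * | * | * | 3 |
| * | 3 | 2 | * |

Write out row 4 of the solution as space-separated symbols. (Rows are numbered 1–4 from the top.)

(r1,c4) = 2
(r2,c3) = 3
(r3,c2) = 4
(r3,c3) = 1
(r4,c1) = 4
(r4,c4) = 1

4 3 2 1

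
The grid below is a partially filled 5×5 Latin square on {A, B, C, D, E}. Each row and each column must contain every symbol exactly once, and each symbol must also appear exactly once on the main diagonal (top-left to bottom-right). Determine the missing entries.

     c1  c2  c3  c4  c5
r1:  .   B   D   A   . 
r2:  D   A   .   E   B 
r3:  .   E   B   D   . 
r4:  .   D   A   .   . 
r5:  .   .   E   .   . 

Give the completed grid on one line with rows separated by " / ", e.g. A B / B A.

E B D A C / D A C E B / C E B D A / B D A C E / A C E B D

(r2,c3) = C
(r4,c4) = C
(r4,c5) = E
(r5,c2) = C
(r5,c4) = B
(r5,c5) = D
(r1,c1) = E
(r1,c5) = C
(r3,c5) = A
(r4,c1) = B
(r5,c1) = A
(r3,c1) = C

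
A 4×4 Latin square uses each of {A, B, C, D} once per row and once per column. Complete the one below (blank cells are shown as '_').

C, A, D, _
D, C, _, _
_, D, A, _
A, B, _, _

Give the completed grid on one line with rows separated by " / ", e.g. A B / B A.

(r1,c4) = B
(r2,c3) = B
(r2,c4) = A
(r3,c1) = B
(r3,c4) = C
(r4,c3) = C
(r4,c4) = D

C A D B / D C B A / B D A C / A B C D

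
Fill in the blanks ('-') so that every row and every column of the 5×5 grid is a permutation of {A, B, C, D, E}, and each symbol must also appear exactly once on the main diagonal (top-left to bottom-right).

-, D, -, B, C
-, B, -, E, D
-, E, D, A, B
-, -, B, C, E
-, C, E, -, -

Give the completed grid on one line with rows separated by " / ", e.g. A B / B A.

(r1,c3) = A
(r2,c3) = C
(r3,c1) = C
(r4,c2) = A
(r5,c4) = D
(r5,c5) = A
(r1,c1) = E
(r2,c1) = A
(r4,c1) = D
(r5,c1) = B

E D A B C / A B C E D / C E D A B / D A B C E / B C E D A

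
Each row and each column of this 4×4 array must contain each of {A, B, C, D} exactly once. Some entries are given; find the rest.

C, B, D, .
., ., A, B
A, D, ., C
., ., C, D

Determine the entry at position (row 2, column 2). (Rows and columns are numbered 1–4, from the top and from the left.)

At row 1, column 4: row 1 has {B,C,D}; column 4 has {B,C,D}; that leaves A.
At row 2, column 1: row 2 has {A,B}; column 1 has {A,C}; that leaves D.
At row 2, column 2: row 2 has {A,B,D}; column 2 has {B,D}; that leaves C.

C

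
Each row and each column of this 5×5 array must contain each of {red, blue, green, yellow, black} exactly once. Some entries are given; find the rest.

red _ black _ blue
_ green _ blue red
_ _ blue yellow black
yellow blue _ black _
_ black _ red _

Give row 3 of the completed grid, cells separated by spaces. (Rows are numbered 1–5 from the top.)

(r1,c2): row 1 has {red,blue,black}; column 2 has {blue,green,black}, so it must be yellow.
(r1,c4): row 1 has {red,blue,yellow,black}; column 4 has {red,blue,yellow,black}, so it must be green.
(r2,c1): row 2 has {red,blue,green}; column 1 has {red,yellow}, so it must be black.
(r2,c3): row 2 has {red,blue,green,black}; column 3 has {blue,black}, so it must be yellow.
(r3,c1): row 3 has {blue,yellow,black}; column 1 has {red,yellow,black}, so it must be green.
(r3,c2): row 3 has {blue,green,yellow,black}; column 2 has {blue,green,yellow,black}, so it must be red.

green red blue yellow black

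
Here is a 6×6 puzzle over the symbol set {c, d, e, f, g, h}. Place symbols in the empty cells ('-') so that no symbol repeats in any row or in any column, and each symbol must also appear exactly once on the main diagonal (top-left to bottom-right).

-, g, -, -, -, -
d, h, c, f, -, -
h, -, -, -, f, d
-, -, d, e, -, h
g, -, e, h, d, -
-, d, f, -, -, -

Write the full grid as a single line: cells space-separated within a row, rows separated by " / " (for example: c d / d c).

f g h d c e / d h c f e g / h e g c f d / c f d e g h / g c e h d f / e d f g h c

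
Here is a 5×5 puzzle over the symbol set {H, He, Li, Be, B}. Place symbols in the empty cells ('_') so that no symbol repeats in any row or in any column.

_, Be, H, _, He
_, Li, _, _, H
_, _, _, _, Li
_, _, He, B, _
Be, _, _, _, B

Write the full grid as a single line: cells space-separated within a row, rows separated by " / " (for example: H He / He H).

At row 1, column 4: row 1 has {H,He,Be}; column 4 has {B}; that leaves Li.
At row 4, column 2: row 4 has {He,B}; column 2 has {Li,Be}; that leaves H.
At row 4, column 5: row 4 has {H,He,B}; column 5 has {H,He,Li,B}; that leaves Be.
At row 5, column 2: row 5 has {Be,B}; column 2 has {H,Li,Be}; that leaves He.
At row 5, column 3: row 5 has {He,Be,B}; column 3 has {H,He}; that leaves Li.
At row 5, column 4: row 5 has {He,Li,Be,B}; column 4 has {Li,B}; that leaves H.
At row 1, column 1: row 1 has {H,He,Li,Be}; column 1 has {Be}; that leaves B.
At row 2, column 1: row 2 has {H,Li}; column 1 has {Be,B}; that leaves He.
At row 2, column 4: row 2 has {H,He,Li}; column 4 has {H,Li,B}; that leaves Be.
At row 3, column 1: row 3 has {Li}; column 1 has {He,Be,B}; that leaves H.
At row 3, column 2: row 3 has {H,Li}; column 2 has {H,He,Li,Be}; that leaves B.
At row 3, column 3: row 3 has {H,Li,B}; column 3 has {H,He,Li}; that leaves Be.
At row 3, column 4: row 3 has {H,Li,Be,B}; column 4 has {H,Li,Be,B}; that leaves He.
At row 4, column 1: row 4 has {H,He,Be,B}; column 1 has {H,He,Be,B}; that leaves Li.
At row 2, column 3: row 2 has {H,He,Li,Be}; column 3 has {H,He,Li,Be}; that leaves B.

B Be H Li He / He Li B Be H / H B Be He Li / Li H He B Be / Be He Li H B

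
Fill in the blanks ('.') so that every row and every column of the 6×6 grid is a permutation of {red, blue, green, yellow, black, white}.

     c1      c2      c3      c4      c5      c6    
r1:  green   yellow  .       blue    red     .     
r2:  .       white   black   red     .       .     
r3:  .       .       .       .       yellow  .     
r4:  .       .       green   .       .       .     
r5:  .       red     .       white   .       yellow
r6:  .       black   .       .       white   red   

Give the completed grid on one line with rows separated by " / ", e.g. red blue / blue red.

(r1,c3): row 1 has {red,blue,green,yellow}; column 3 has {green,black}, so it must be white.
(r1,c6): row 1 has {red,blue,green,yellow,white}; column 6 has {red,yellow}, so it must be black.
(r4,c2): row 4 has {green}; column 2 has {red,yellow,black,white}, so it must be blue.
(r4,c5): row 4 has {blue,green}; column 5 has {red,yellow,white}, so it must be black.
(r4,c6): row 4 has {blue,green,black}; column 6 has {red,yellow,black}, so it must be white.
(r5,c3): row 5 has {red,yellow,white}; column 3 has {green,black,white}, so it must be blue.
(r5,c5): row 5 has {red,blue,yellow,white}; column 5 has {red,yellow,black,white}, so it must be green.
(r6,c3): row 6 has {red,black,white}; column 3 has {blue,green,black,white}, so it must be yellow.
(r6,c4): row 6 has {red,yellow,black,white}; column 4 has {red,blue,white}, so it must be green.
(r2,c5): row 2 has {red,black,white}; column 5 has {red,green,yellow,black,white}, so it must be blue.
(r2,c6): row 2 has {red,blue,black,white}; column 6 has {red,yellow,black,white}, so it must be green.
(r3,c2): row 3 has {yellow}; column 2 has {red,blue,yellow,black,white}, so it must be green.
(r3,c3): row 3 has {green,yellow}; column 3 has {blue,green,yellow,black,white}, so it must be red.
(r3,c4): row 3 has {red,green,yellow}; column 4 has {red,blue,green,white}, so it must be black.
(r3,c6): row 3 has {red,green,yellow,black}; column 6 has {red,green,yellow,black,white}, so it must be blue.
(r4,c4): row 4 has {blue,green,black,white}; column 4 has {red,blue,green,black,white}, so it must be yellow.
(r5,c1): row 5 has {red,blue,green,yellow,white}; column 1 has {green}, so it must be black.
(r6,c1): row 6 has {red,green,yellow,black,white}; column 1 has {green,black}, so it must be blue.
(r2,c1): row 2 has {red,blue,green,black,white}; column 1 has {blue,green,black}, so it must be yellow.
(r3,c1): row 3 has {red,blue,green,yellow,black}; column 1 has {blue,green,yellow,black}, so it must be white.
(r4,c1): row 4 has {blue,green,yellow,black,white}; column 1 has {blue,green,yellow,black,white}, so it must be red.

green yellow white blue red black / yellow white black red blue green / white green red black yellow blue / red blue green yellow black white / black red blue white green yellow / blue black yellow green white red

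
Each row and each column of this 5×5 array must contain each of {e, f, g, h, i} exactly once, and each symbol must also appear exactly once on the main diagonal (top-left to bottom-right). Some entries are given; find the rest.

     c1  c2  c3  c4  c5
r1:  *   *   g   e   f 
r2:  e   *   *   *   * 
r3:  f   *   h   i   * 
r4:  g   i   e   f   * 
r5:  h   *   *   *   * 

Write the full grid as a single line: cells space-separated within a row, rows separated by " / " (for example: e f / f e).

i h g e f / e g f h i / f e h i g / g i e f h / h f i g e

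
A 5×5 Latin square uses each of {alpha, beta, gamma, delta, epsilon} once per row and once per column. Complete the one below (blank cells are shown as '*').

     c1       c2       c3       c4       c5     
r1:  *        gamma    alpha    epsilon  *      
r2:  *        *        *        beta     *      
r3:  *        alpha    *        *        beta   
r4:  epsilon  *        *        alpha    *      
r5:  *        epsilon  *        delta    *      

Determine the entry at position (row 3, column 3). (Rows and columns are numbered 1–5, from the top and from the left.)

epsilon

At row 1, column 5: row 1 has {alpha,gamma,epsilon}; column 5 has {beta}; that leaves delta.
At row 2, column 2: row 2 has {beta}; column 2 has {alpha,gamma,epsilon}; that leaves delta.
At row 3, column 4: row 3 has {alpha,beta}; column 4 has {alpha,beta,delta,epsilon}; that leaves gamma.
At row 4, column 2: row 4 has {alpha,epsilon}; column 2 has {alpha,gamma,delta,epsilon}; that leaves beta.
At row 4, column 5: row 4 has {alpha,beta,epsilon}; column 5 has {beta,delta}; that leaves gamma.
At row 5, column 5: row 5 has {delta,epsilon}; column 5 has {beta,gamma,delta}; that leaves alpha.
At row 1, column 1: row 1 has {alpha,gamma,delta,epsilon}; column 1 has {epsilon}; that leaves beta.
At row 2, column 5: row 2 has {beta,delta}; column 5 has {alpha,beta,gamma,delta}; that leaves epsilon.
At row 3, column 1: row 3 has {alpha,beta,gamma}; column 1 has {beta,epsilon}; that leaves delta.
At row 3, column 3: row 3 has {alpha,beta,gamma,delta}; column 3 has {alpha}; that leaves epsilon.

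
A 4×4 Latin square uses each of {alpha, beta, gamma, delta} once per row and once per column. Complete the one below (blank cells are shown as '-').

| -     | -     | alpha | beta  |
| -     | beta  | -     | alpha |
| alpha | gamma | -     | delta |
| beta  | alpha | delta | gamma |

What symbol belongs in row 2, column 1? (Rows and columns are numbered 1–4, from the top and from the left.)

delta

(r1,c2) = delta
(r2,c3) = gamma
(r3,c3) = beta
(r1,c1) = gamma
(r2,c1) = delta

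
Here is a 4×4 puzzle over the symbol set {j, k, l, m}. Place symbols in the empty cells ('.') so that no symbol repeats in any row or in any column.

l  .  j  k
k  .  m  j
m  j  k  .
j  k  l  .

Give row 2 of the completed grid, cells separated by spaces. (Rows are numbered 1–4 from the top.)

k l m j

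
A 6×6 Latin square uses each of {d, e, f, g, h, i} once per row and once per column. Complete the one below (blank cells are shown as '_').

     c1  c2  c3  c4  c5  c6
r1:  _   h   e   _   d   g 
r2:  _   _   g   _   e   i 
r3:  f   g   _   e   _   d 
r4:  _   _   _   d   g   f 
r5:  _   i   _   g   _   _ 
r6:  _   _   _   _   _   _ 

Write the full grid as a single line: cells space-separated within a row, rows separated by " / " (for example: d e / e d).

i h e f d g / d f g h e i / f g h e i d / h e i d g f / e i d g f h / g d f i h e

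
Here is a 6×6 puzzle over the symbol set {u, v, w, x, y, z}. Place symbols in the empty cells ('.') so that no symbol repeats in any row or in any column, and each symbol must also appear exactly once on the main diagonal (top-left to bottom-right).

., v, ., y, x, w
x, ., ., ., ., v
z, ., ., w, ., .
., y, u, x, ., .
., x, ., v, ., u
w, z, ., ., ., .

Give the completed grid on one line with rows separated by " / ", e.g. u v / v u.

(r1,c1): row 1 has {v,w,x,y}; column 1 has {w,x,z}; the diagonal has {x}, so it must be u.
(r1,c3): row 1 has {u,v,w,x,y}; column 3 has {u}, so it must be z.
(r2,c2): row 2 has {v,x}; column 2 has {v,x,y,z}; the diagonal has {u,x}, so it must be w.
(r2,c3): row 2 has {v,w,x}; column 3 has {u,z}, so it must be y.
(r3,c2): row 3 has {w,z}; column 2 has {v,w,x,y,z}, so it must be u.
(r3,c3): row 3 has {u,w,z}; column 3 has {u,y,z}; the diagonal has {u,w,x}, so it must be v.
(r3,c5): row 3 has {u,v,w,z}; column 5 has {x}, so it must be y.
(r3,c6): row 3 has {u,v,w,y,z}; column 6 has {u,v,w}, so it must be x.
(r4,c1): row 4 has {u,x,y}; column 1 has {u,w,x,z}, so it must be v.
(r4,c6): row 4 has {u,v,x,y}; column 6 has {u,v,w,x}, so it must be z.
(r5,c1): row 5 has {u,v,x}; column 1 has {u,v,w,x,z}, so it must be y.
(r5,c3): row 5 has {u,v,x,y}; column 3 has {u,v,y,z}, so it must be w.
(r5,c5): row 5 has {u,v,w,x,y}; column 5 has {x,y}; the diagonal has {u,v,w,x}, so it must be z.
(r6,c3): row 6 has {w,z}; column 3 has {u,v,w,y,z}, so it must be x.
(r6,c4): row 6 has {w,x,z}; column 4 has {v,w,x,y}, so it must be u.
(r6,c5): row 6 has {u,w,x,z}; column 5 has {x,y,z}, so it must be v.
(r6,c6): row 6 has {u,v,w,x,z}; column 6 has {u,v,w,x,z}; the diagonal has {u,v,w,x,z}, so it must be y.
(r2,c4): row 2 has {v,w,x,y}; column 4 has {u,v,w,x,y}, so it must be z.
(r2,c5): row 2 has {v,w,x,y,z}; column 5 has {v,x,y,z}, so it must be u.
(r4,c5): row 4 has {u,v,x,y,z}; column 5 has {u,v,x,y,z}, so it must be w.

u v z y x w / x w y z u v / z u v w y x / v y u x w z / y x w v z u / w z x u v y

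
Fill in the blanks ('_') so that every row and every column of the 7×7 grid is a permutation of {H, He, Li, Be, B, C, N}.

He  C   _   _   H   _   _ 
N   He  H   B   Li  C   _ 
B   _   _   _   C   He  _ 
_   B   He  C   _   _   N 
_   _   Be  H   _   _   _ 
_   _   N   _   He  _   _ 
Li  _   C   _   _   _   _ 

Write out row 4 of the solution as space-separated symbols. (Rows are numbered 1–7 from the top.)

H B He C Be Li N

(r2,c7) = Be
(r3,c3) = Li
(r3,c7) = H
(r4,c5) = Be
(r5,c1) = C
(r1,c3) = B
(r1,c7) = Li
(r4,c1) = H
(r4,c6) = Li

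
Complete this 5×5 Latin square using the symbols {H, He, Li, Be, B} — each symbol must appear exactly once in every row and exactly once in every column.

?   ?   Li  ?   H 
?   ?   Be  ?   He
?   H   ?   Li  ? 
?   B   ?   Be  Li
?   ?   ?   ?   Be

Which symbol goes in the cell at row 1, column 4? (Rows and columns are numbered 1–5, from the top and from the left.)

He

Cell (r2,c2): row 2 has {He,Be}; column 2 has {H,B} → Li.
Cell (r3,c5): row 3 has {H,Li}; column 5 has {H,He,Li,Be} → B.
Cell (r5,c2): row 5 has {Be}; column 2 has {H,Li,B} → He.
Cell (r1,c2): row 1 has {H,Li}; column 2 has {H,He,Li,B} → Be.
Cell (r3,c3): row 3 has {H,Li,B}; column 3 has {Li,Be} → He.
Cell (r4,c3): row 4 has {Li,Be,B}; column 3 has {He,Li,Be} → H.
Cell (r5,c3): row 5 has {He,Be}; column 3 has {H,He,Li,Be} → B.
Cell (r5,c4): row 5 has {He,Be,B}; column 4 has {Li,Be} → H.
Cell (r2,c4): row 2 has {He,Li,Be}; column 4 has {H,Li,Be} → B.
Cell (r3,c1): row 3 has {H,He,Li,B}; column 1 is empty so far → Be.
Cell (r4,c1): row 4 has {H,Li,Be,B}; column 1 has {Be} → He.
Cell (r5,c1): row 5 has {H,He,Be,B}; column 1 has {He,Be} → Li.
Cell (r1,c1): row 1 has {H,Li,Be}; column 1 has {He,Li,Be} → B.
Cell (r1,c4): row 1 has {H,Li,Be,B}; column 4 has {H,Li,Be,B} → He.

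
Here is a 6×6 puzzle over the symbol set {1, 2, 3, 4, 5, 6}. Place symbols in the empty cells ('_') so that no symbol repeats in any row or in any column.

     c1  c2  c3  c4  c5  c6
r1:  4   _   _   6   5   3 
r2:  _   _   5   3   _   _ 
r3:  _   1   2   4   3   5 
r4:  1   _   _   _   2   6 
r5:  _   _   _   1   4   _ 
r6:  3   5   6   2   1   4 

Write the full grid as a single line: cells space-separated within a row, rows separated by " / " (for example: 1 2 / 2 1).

row 1 has {3,4,5,6}; column 2 has {1,5} — only 2 is left for (r1,c2).
row 1 has {2,3,4,5,6}; column 3 has {2,5,6} — only 1 is left for (r1,c3).
row 2 has {3,5}; column 5 has {1,2,3,4,5} — only 6 is left for (r2,c5).
row 3 has {1,2,3,4,5}; column 1 has {1,3,4} — only 6 is left for (r3,c1).
row 4 has {1,2,6}; column 4 has {1,2,3,4,6} — only 5 is left for (r4,c4).
row 5 has {1,4}; column 3 has {1,2,5,6} — only 3 is left for (r5,c3).
row 5 has {1,3,4}; column 6 has {3,4,5,6} — only 2 is left for (r5,c6).
row 2 has {3,5,6}; column 1 has {1,3,4,6} — only 2 is left for (r2,c1).
row 2 has {2,3,5,6}; column 2 has {1,2,5} — only 4 is left for (r2,c2).
row 2 has {2,3,4,5,6}; column 6 has {2,3,4,5,6} — only 1 is left for (r2,c6).
row 4 has {1,2,5,6}; column 2 has {1,2,4,5} — only 3 is left for (r4,c2).
row 4 has {1,2,3,5,6}; column 3 has {1,2,3,5,6} — only 4 is left for (r4,c3).
row 5 has {1,2,3,4}; column 1 has {1,2,3,4,6} — only 5 is left for (r5,c1).
row 5 has {1,2,3,4,5}; column 2 has {1,2,3,4,5} — only 6 is left for (r5,c2).

4 2 1 6 5 3 / 2 4 5 3 6 1 / 6 1 2 4 3 5 / 1 3 4 5 2 6 / 5 6 3 1 4 2 / 3 5 6 2 1 4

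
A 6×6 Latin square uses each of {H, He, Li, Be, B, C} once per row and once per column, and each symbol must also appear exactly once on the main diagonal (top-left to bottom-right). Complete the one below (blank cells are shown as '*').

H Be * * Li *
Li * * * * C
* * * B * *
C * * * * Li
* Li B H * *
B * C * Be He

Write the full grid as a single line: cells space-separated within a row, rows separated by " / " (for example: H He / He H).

H Be He C Li B / Li B Be He H C / Be C Li B He H / C He H Be B Li / He Li B H C Be / B H C Li Be He

At row 1, column 3: row 1 has {H,Li,Be}; column 3 has {B,C}; that leaves He.
At row 1, column 4: row 1 has {H,He,Li,Be}; column 4 has {H,B}; that leaves C.
At row 1, column 6: row 1 has {H,He,Li,Be,C}; column 6 has {He,Li,C}; that leaves B.
At row 2, column 2: row 2 has {Li,C}; column 2 has {Li,Be}; the diagonal has {H,He}; that leaves B.
At row 4, column 4: row 4 has {Li,C}; column 4 has {H,B,C}; the diagonal has {H,He,B}; that leaves Be.
At row 5, column 5: row 5 has {H,Li,B}; column 5 has {Li,Be}; the diagonal has {H,He,Be,B}; that leaves C.
At row 5, column 6: row 5 has {H,Li,B,C}; column 6 has {He,Li,B,C}; that leaves Be.
At row 6, column 2: row 6 has {He,Be,B,C}; column 2 has {Li,Be,B}; that leaves H.
At row 6, column 4: row 6 has {H,He,Be,B,C}; column 4 has {H,Be,B,C}; that leaves Li.
At row 2, column 4: row 2 has {Li,B,C}; column 4 has {H,Li,Be,B,C}; that leaves He.
At row 2, column 5: row 2 has {He,Li,B,C}; column 5 has {Li,Be,C}; that leaves H.
At row 3, column 3: row 3 has {B}; column 3 has {He,B,C}; the diagonal has {H,He,Be,B,C}; that leaves Li.
At row 3, column 5: row 3 has {Li,B}; column 5 has {H,Li,Be,C}; that leaves He.
At row 3, column 6: row 3 has {He,Li,B}; column 6 has {He,Li,Be,B,C}; that leaves H.
At row 4, column 2: row 4 has {Li,Be,C}; column 2 has {H,Li,Be,B}; that leaves He.
At row 4, column 3: row 4 has {He,Li,Be,C}; column 3 has {He,Li,B,C}; that leaves H.
At row 4, column 5: row 4 has {H,He,Li,Be,C}; column 5 has {H,He,Li,Be,C}; that leaves B.
At row 5, column 1: row 5 has {H,Li,Be,B,C}; column 1 has {H,Li,B,C}; that leaves He.
At row 2, column 3: row 2 has {H,He,Li,B,C}; column 3 has {H,He,Li,B,C}; that leaves Be.
At row 3, column 1: row 3 has {H,He,Li,B}; column 1 has {H,He,Li,B,C}; that leaves Be.
At row 3, column 2: row 3 has {H,He,Li,Be,B}; column 2 has {H,He,Li,Be,B}; that leaves C.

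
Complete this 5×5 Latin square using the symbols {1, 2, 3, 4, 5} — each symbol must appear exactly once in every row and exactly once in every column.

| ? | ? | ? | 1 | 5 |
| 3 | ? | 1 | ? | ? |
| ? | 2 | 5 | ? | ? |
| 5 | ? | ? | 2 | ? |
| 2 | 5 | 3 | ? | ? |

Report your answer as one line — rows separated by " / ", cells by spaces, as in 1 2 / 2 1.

4 3 2 1 5 / 3 4 1 5 2 / 1 2 5 3 4 / 5 1 4 2 3 / 2 5 3 4 1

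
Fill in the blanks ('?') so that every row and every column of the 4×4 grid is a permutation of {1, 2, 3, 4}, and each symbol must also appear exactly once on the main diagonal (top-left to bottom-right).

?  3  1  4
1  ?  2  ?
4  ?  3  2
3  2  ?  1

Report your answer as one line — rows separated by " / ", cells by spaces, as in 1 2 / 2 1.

2 3 1 4 / 1 4 2 3 / 4 1 3 2 / 3 2 4 1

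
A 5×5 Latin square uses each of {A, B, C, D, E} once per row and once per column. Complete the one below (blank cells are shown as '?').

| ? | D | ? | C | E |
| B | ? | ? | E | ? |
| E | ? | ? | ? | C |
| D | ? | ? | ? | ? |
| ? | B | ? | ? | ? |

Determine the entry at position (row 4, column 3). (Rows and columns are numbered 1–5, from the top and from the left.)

C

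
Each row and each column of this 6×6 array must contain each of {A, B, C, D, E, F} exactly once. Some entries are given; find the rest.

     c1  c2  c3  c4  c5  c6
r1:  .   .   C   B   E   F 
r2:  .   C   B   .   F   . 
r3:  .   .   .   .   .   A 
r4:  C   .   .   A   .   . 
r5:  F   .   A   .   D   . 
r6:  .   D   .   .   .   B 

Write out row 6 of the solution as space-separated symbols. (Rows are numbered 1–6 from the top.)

E D F C A B

(r1,c2) = A
(r4,c5) = B
(r1,c1) = D
(r3,c5) = C
(r6,c5) = A
(r6,c1) = E
(r6,c3) = F
(r6,c4) = C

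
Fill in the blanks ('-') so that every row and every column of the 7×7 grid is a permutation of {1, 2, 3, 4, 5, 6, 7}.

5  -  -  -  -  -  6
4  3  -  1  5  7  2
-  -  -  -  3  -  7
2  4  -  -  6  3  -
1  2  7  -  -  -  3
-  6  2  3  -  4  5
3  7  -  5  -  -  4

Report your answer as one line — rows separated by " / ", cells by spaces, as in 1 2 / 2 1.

Cell (r1,c2): row 1 has {5,6}; column 2 has {2,3,4,6,7} → 1.
Cell (r1,c6): row 1 has {1,5,6}; column 6 has {3,4,7} → 2.
Cell (r2,c3): row 2 has {1,2,3,4,5,7}; column 3 has {2,7} → 6.
Cell (r3,c1): row 3 has {3,7}; column 1 has {1,2,3,4,5} → 6.
Cell (r3,c2): row 3 has {3,6,7}; column 2 has {1,2,3,4,6,7} → 5.
Cell (r3,c6): row 3 has {3,5,6,7}; column 6 has {2,3,4,7} → 1.
Cell (r4,c4): row 4 has {2,3,4,6}; column 4 has {1,3,5} → 7.
Cell (r4,c7): row 4 has {2,3,4,6,7}; column 7 has {2,3,4,5,6,7} → 1.
Cell (r5,c5): row 5 has {1,2,3,7}; column 5 has {3,5,6} → 4.
Cell (r6,c1): row 6 has {2,3,4,5,6}; column 1 has {1,2,3,4,5,6} → 7.
Cell (r6,c5): row 6 has {2,3,4,5,6,7}; column 5 has {3,4,5,6} → 1.
Cell (r7,c3): row 7 has {3,4,5,7}; column 3 has {2,6,7} → 1.
Cell (r7,c5): row 7 has {1,3,4,5,7}; column 5 has {1,3,4,5,6} → 2.
Cell (r7,c6): row 7 has {1,2,3,4,5,7}; column 6 has {1,2,3,4,7} → 6.
Cell (r1,c4): row 1 has {1,2,5,6}; column 4 has {1,3,5,7} → 4.
Cell (r1,c5): row 1 has {1,2,4,5,6}; column 5 has {1,2,3,4,5,6} → 7.
Cell (r3,c3): row 3 has {1,3,5,6,7}; column 3 has {1,2,6,7} → 4.
Cell (r3,c4): row 3 has {1,3,4,5,6,7}; column 4 has {1,3,4,5,7} → 2.
Cell (r4,c3): row 4 has {1,2,3,4,6,7}; column 3 has {1,2,4,6,7} → 5.
Cell (r5,c4): row 5 has {1,2,3,4,7}; column 4 has {1,2,3,4,5,7} → 6.
Cell (r5,c6): row 5 has {1,2,3,4,6,7}; column 6 has {1,2,3,4,6,7} → 5.
Cell (r1,c3): row 1 has {1,2,4,5,6,7}; column 3 has {1,2,4,5,6,7} → 3.

5 1 3 4 7 2 6 / 4 3 6 1 5 7 2 / 6 5 4 2 3 1 7 / 2 4 5 7 6 3 1 / 1 2 7 6 4 5 3 / 7 6 2 3 1 4 5 / 3 7 1 5 2 6 4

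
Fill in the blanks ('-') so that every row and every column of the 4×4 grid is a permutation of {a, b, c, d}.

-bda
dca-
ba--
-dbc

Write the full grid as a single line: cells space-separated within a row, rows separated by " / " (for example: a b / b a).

c b d a / d c a b / b a c d / a d b c

row 1 has {a,b,d}; column 1 has {b,d} — only c is left for (r1,c1).
row 2 has {a,c,d}; column 4 has {a,c} — only b is left for (r2,c4).
row 3 has {a,b}; column 3 has {a,b,d} — only c is left for (r3,c3).
row 3 has {a,b,c}; column 4 has {a,b,c} — only d is left for (r3,c4).
row 4 has {b,c,d}; column 1 has {b,c,d} — only a is left for (r4,c1).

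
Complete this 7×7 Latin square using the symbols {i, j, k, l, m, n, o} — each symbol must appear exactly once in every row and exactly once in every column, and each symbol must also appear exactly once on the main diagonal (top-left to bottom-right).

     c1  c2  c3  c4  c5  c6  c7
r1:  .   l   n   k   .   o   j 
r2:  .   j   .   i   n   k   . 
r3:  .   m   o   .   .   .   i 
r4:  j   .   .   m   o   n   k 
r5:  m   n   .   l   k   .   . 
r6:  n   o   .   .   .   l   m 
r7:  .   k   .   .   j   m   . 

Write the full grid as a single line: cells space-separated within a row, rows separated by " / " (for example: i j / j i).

i l n k m o j / o j m i n k l / k m o n l j i / j i l m o n k / m n j l k i o / n o k j i l m / l k i o j m n

row 1 has {j,k,l,n,o}; column 1 has {j,m,n}; the diagonal has {j,k,l,m,o} — only i is left for (r1,c1).
row 1 has {i,j,k,l,n,o}; column 5 has {j,k,n,o} — only m is left for (r1,c5).
row 3 has {i,m,o}; column 5 has {j,k,m,n,o} — only l is left for (r3,c5).
row 3 has {i,l,m,o}; column 6 has {k,l,m,n,o} — only j is left for (r3,c6).
row 4 has {j,k,m,n,o}; column 2 has {j,k,l,m,n,o} — only i is left for (r4,c2).
row 4 has {i,j,k,m,n,o}; column 3 has {n,o} — only l is left for (r4,c3).
row 5 has {k,l,m,n}; column 6 has {j,k,l,m,n,o} — only i is left for (r5,c6).
row 5 has {i,k,l,m,n}; column 7 has {i,j,k,m} — only o is left for (r5,c7).
row 6 has {l,m,n,o}; column 4 has {i,k,l,m} — only j is left for (r6,c4).
row 6 has {j,l,m,n,o}; column 5 has {j,k,l,m,n,o} — only i is left for (r6,c5).
row 7 has {j,k,m}; column 3 has {l,n,o} — only i is left for (r7,c3).
row 7 has {i,j,k,m}; column 7 has {i,j,k,m,o}; the diagonal has {i,j,k,l,m,o} — only n is left for (r7,c7).
row 2 has {i,j,k,n}; column 3 has {i,l,n,o} — only m is left for (r2,c3).
row 2 has {i,j,k,m,n}; column 7 has {i,j,k,m,n,o} — only l is left for (r2,c7).
row 3 has {i,j,l,m,o}; column 1 has {i,j,m,n} — only k is left for (r3,c1).
row 3 has {i,j,k,l,m,o}; column 4 has {i,j,k,l,m} — only n is left for (r3,c4).
row 5 has {i,k,l,m,n,o}; column 3 has {i,l,m,n,o} — only j is left for (r5,c3).
row 6 has {i,j,l,m,n,o}; column 3 has {i,j,l,m,n,o} — only k is left for (r6,c3).
row 7 has {i,j,k,m,n}; column 4 has {i,j,k,l,m,n} — only o is left for (r7,c4).
row 2 has {i,j,k,l,m,n}; column 1 has {i,j,k,m,n} — only o is left for (r2,c1).
row 7 has {i,j,k,m,n,o}; column 1 has {i,j,k,m,n,o} — only l is left for (r7,c1).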